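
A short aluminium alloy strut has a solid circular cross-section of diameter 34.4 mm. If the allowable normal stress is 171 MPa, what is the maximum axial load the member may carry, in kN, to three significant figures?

159 kN

A = 929.4 mm².
P_max = σ_allow · A = 171 · 929.4 = 158900 N = 158.9 kN.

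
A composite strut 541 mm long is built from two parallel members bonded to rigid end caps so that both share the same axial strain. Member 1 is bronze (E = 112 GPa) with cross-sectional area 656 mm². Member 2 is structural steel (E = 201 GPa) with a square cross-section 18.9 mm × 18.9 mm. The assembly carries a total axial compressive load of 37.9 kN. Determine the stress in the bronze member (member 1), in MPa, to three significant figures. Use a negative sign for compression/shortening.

-29.2 MPa

A_2 = 357.2 mm².
Equal strain + equilibrium ⇒ each member carries load in proportion to AE: A₁E₁ = 73470000 N, A₂E₂ = 71800000 N, ΣAE = 145300000 N.
σ₁ = P·E₁/ΣAE = -37900·112000/145300000 = -29.22 MPa.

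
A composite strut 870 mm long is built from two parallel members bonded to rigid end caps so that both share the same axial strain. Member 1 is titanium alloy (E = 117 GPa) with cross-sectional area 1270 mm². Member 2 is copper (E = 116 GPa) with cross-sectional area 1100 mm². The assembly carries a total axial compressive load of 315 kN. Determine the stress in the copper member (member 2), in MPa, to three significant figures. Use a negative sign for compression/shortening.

-132 MPa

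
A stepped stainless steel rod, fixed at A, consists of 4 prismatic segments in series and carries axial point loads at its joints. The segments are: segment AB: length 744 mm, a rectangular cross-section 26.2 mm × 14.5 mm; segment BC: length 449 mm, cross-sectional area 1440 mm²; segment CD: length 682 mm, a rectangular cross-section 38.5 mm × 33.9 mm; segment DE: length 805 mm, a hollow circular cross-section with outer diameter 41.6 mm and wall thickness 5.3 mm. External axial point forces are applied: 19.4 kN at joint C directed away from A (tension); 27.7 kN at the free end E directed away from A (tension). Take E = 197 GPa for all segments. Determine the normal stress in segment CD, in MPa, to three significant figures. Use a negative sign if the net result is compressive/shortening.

Internal axial forces (sectioning from the free end, tension +): N_DE = 27.7 kN, N_CD = 27.7 kN, N_BC = 47.1 kN, N_AB = 47.1 kN.
A_CD = 1305 mm².
σ_CD = N_CD/A_CD = 27700/1305 = 21.22 MPa.

21.2 MPa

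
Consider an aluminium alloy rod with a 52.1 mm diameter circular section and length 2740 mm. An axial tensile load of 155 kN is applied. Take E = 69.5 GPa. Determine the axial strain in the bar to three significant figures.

A = 2132 mm².
σ = N/A = 72.71 MPa; ε = σ/E = 72.71/69500 = 1.046e-03.

0.00105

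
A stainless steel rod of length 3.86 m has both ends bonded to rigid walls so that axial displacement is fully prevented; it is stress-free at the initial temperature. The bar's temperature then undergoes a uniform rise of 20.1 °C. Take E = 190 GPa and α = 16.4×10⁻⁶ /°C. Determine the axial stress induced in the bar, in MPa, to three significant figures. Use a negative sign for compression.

-62.6 MPa

Free thermal expansion αLΔT = 16.4e-6 · 3860 · 20.1 = 1.272 mm.
The walls impose strain ε = −(1.272)/3860 = -3.2964e-04; σ = Eε = 190000 · -3.2964e-04 = -62.63 MPa.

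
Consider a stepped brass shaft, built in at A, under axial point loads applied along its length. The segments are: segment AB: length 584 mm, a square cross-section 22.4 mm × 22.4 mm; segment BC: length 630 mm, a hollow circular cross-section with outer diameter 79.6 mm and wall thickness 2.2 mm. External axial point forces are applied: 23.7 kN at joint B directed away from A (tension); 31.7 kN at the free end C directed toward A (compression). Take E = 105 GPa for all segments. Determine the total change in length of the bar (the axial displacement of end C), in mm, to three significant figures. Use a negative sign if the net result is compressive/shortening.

-0.444 mm

Internal axial forces (sectioning from the free end, tension +): N_BC = -31.7 kN, N_AB = -8 kN.
A_AB = 501.8 mm².
A_BC = 535 mm².
δ_AB = -8000·584/(501.8·105000) = -0.08868 mm
δ_BC = -31700·630/(535·105000) = -0.3555 mm
δ = Σδ_i = -0.4442 mm.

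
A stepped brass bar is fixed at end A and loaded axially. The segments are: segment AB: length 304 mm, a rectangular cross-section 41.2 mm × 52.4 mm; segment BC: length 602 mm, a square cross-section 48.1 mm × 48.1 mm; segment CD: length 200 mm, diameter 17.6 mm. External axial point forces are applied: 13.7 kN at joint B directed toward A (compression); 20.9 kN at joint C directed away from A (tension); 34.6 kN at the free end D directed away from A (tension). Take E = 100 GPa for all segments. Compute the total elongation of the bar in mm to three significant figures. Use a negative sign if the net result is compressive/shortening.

0.488 mm

Internal axial forces (sectioning from the free end, tension +): N_CD = 34.6 kN, N_BC = 55.5 kN, N_AB = 41.8 kN.
A_AB = 2159 mm².
A_BC = 2314 mm².
A_CD = 243.3 mm².
δ_AB = 41800·304/(2159·100000) = 0.05886 mm
δ_BC = 55500·602/(2314·100000) = 0.1444 mm
δ_CD = 34600·200/(243.3·100000) = 0.2844 mm
δ = Σδ_i = 0.4877 mm.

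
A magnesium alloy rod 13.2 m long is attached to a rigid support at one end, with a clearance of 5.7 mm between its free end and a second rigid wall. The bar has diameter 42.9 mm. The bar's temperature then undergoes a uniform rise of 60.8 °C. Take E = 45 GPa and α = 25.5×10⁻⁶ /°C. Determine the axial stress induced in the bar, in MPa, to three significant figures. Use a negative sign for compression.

-50.3 MPa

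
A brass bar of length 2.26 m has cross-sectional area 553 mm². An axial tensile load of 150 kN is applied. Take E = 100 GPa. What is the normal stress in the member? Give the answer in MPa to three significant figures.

271 MPa

σ = N/A = 150000/553 = 271.2 MPa.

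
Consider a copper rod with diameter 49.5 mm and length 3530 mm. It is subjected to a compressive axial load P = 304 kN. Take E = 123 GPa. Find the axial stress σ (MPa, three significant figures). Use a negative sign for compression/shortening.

A = 1924 mm².
σ = N/A = -304000/1924 = -158 MPa.

-158 MPa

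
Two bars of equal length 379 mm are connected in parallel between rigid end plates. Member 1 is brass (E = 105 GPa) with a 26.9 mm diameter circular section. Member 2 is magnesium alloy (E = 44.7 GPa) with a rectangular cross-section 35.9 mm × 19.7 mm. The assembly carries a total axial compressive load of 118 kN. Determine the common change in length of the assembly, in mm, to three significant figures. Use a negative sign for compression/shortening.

A_1 = 568.3 mm².
A_2 = 707.2 mm².
Equal strain + equilibrium ⇒ each member carries load in proportion to AE: A₁E₁ = 59670000 N, A₂E₂ = 31610000 N, ΣAE = 91290000 N.
δ = PL/ΣAE = -118000·379/91290000 = -0.4899 mm.

-0.490 mm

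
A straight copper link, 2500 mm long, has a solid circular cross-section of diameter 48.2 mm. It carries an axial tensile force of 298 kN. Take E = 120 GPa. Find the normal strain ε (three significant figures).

A = 1825 mm².
σ = N/A = 163.3 MPa; ε = σ/E = 163.3/120000 = 1.361e-03.

0.00136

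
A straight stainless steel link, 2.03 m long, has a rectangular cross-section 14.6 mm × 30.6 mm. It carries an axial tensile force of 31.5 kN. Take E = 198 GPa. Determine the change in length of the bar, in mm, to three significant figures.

A = 446.8 mm².
δ_mech = NL/(AE) = 31500·2030/(446.8·198000) = 0.7229 mm.

0.723 mm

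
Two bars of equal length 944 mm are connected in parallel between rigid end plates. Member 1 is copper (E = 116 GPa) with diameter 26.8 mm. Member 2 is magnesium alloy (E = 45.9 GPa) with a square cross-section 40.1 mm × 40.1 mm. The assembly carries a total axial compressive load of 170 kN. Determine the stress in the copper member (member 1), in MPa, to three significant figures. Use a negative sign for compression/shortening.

A_1 = 564.1 mm².
A_2 = 1608 mm².
Equal strain + equilibrium ⇒ each member carries load in proportion to AE: A₁E₁ = 65440000 N, A₂E₂ = 73810000 N, ΣAE = 139200000 N.
σ₁ = P·E₁/ΣAE = -170000·116000/139200000 = -141.6 MPa.

-142 MPa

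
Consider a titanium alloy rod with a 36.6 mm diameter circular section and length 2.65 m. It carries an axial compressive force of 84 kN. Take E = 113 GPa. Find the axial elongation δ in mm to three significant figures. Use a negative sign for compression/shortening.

A = 1052 mm².
δ_mech = NL/(AE) = -84000·2650/(1052·113000) = -1.872 mm.

-1.87 mm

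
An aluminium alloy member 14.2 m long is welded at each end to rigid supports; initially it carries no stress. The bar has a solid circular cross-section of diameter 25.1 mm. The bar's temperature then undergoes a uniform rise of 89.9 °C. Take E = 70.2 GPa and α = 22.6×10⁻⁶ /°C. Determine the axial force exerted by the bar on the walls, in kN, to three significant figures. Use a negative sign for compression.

-70.6 kN

Free thermal expansion αLΔT = 22.6e-6 · 14200 · 89.9 = 28.85 mm.
The walls impose strain ε = −(28.85)/14200 = -2.0317e-03; σ = Eε = 70200 · -2.0317e-03 = -142.6 MPa.
Wall reaction R = σ·A = -142.6·494.8 = -70570 N = -70.57 kN.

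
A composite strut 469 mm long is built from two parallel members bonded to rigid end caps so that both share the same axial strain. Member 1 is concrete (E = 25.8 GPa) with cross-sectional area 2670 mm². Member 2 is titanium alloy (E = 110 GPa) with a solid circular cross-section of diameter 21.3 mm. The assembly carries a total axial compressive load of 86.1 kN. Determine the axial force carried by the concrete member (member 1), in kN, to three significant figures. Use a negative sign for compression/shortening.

A_2 = 356.3 mm².
Equal strain + equilibrium ⇒ each member carries load in proportion to AE: A₁E₁ = 68890000 N, A₂E₂ = 39200000 N, ΣAE = 108100000 N.
F₁ = P·A₁E₁/ΣAE = -86100·68890000/108100000 = -54880 N.

-54.9 kN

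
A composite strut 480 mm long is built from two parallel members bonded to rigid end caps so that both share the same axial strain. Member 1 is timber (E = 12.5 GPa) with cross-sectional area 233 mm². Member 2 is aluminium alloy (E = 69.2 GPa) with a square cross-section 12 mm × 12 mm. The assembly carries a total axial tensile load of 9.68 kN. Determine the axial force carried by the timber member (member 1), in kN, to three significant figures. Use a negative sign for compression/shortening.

A_2 = 144 mm².
Equal strain + equilibrium ⇒ each member carries load in proportion to AE: A₁E₁ = 2912000 N, A₂E₂ = 9965000 N, ΣAE = 12880000 N.
F₁ = P·A₁E₁/ΣAE = 9680·2912000/12880000 = 2189 N.

2.19 kN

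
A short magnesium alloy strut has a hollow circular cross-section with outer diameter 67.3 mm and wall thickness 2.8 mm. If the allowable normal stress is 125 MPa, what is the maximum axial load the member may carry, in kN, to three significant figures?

70.9 kN

A = 567.4 mm².
P_max = σ_allow · A = 125 · 567.4 = 70920 N = 70.92 kN.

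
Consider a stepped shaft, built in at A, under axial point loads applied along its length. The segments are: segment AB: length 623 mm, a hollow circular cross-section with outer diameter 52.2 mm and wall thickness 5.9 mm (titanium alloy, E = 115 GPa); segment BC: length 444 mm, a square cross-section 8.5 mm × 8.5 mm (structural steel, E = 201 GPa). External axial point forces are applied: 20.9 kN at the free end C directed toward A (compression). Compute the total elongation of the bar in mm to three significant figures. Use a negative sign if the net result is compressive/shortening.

-0.771 mm

Internal axial forces (sectioning from the free end, tension +): N_BC = -20.9 kN, N_AB = -20.9 kN.
A_AB = 858.2 mm².
A_BC = 72.25 mm².
δ_AB = -20900·623/(858.2·115000) = -0.1319 mm
δ_BC = -20900·444/(72.25·201000) = -0.639 mm
δ = Σδ_i = -0.7709 mm.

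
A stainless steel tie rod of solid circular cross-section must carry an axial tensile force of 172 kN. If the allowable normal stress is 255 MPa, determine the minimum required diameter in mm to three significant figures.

Required area A ≥ P/σ_allow = 172000/255 = 674.5 mm².
For a solid circular section, d ≥ √(4A/π) = 29.31 mm.

29.3 mm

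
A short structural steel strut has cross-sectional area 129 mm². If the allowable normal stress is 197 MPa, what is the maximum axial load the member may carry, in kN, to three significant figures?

25.4 kN

P_max = σ_allow · A = 197 · 129 = 25410 N = 25.41 kN.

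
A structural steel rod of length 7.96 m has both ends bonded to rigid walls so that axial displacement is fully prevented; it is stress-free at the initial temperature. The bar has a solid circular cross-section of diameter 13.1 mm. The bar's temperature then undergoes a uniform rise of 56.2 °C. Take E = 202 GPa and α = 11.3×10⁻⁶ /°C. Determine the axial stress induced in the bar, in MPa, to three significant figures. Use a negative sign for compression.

Free thermal expansion αLΔT = 11.3e-6 · 7960 · 56.2 = 5.055 mm.
The walls impose strain ε = −(5.055)/7960 = -6.3506e-04; σ = Eε = 202000 · -6.3506e-04 = -128.3 MPa.

-128 MPa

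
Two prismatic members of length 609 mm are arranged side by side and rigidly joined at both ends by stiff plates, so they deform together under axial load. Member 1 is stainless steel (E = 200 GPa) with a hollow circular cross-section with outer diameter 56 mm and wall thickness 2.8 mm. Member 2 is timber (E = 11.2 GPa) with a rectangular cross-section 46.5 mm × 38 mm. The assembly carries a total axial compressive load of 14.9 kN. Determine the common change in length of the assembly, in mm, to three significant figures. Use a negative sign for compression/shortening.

A_1 = 468 mm².
A_2 = 1767 mm².
Equal strain + equilibrium ⇒ each member carries load in proportion to AE: A₁E₁ = 93590000 N, A₂E₂ = 19790000 N, ΣAE = 113400000 N.
δ = PL/ΣAE = -14900·609/113400000 = -0.08003 mm.

-0.0800 mm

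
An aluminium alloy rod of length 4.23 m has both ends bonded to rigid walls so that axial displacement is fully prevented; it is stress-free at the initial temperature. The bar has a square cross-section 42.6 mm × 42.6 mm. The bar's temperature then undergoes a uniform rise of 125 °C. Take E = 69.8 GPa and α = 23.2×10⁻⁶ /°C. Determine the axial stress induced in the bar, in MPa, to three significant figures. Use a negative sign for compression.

Free thermal expansion αLΔT = 23.2e-6 · 4230 · 125 = 12.27 mm.
The walls impose strain ε = −(12.27)/4230 = -2.9000e-03; σ = Eε = 69800 · -2.9000e-03 = -202.4 MPa.

-202 MPa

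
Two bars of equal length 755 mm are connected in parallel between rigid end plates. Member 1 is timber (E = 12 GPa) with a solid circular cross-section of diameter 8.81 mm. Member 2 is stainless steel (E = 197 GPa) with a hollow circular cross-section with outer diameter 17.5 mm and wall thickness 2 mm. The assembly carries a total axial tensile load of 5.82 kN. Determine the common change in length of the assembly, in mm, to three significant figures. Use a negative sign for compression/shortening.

A_1 = 60.96 mm².
A_2 = 97.39 mm².
Equal strain + equilibrium ⇒ each member carries load in proportion to AE: A₁E₁ = 731500 N, A₂E₂ = 19190000 N, ΣAE = 19920000 N.
δ = PL/ΣAE = 5820·755/19920000 = 0.2206 mm.

0.221 mm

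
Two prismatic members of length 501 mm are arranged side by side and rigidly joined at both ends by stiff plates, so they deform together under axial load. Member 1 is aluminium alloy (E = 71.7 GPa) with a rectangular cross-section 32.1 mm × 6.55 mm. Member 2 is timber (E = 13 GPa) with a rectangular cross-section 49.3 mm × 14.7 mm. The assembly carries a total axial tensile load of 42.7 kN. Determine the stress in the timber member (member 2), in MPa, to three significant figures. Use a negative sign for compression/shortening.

22.7 MPa

A_1 = 210.3 mm².
A_2 = 724.7 mm².
Equal strain + equilibrium ⇒ each member carries load in proportion to AE: A₁E₁ = 15080000 N, A₂E₂ = 9421000 N, ΣAE = 24500000 N.
σ₂ = P·E₂/ΣAE = 42700·13000/24500000 = 22.66 MPa.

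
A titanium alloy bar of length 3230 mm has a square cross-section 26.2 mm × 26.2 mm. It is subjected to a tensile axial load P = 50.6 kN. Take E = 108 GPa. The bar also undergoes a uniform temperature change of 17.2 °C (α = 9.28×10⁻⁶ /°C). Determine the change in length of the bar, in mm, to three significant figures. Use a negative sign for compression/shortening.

2.72 mm

A = 686.4 mm².
δ_mech = NL/(AE) = 50600·3230/(686.4·108000) = 2.205 mm.
δ_thermal = αLΔT = 9.28e-6·3230·17.2 = 0.5156 mm.
δ = δ_mech + δ_thermal = 2.72 mm.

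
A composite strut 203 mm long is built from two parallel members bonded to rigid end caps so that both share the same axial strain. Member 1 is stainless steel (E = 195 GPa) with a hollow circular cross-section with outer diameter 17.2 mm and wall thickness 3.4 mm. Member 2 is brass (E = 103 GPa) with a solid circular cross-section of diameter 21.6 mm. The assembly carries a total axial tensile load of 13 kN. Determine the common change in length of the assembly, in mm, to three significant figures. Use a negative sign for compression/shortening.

A_1 = 147.4 mm².
A_2 = 366.4 mm².
Equal strain + equilibrium ⇒ each member carries load in proportion to AE: A₁E₁ = 28740000 N, A₂E₂ = 37740000 N, ΣAE = 66490000 N.
δ = PL/ΣAE = 13000·203/66490000 = 0.03969 mm.

0.0397 mm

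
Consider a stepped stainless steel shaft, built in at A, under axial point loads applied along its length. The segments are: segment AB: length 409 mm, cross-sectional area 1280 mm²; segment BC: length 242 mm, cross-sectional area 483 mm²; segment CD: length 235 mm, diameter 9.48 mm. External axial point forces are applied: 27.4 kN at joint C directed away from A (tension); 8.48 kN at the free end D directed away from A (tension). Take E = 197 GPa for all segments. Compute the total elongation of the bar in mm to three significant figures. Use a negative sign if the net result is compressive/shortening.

Internal axial forces (sectioning from the free end, tension +): N_CD = 8.48 kN, N_BC = 35.88 kN, N_AB = 35.88 kN.
A_CD = 70.58 mm².
δ_AB = 35880·409/(1280·197000) = 0.0582 mm
δ_BC = 35880·242/(483·197000) = 0.09125 mm
δ_CD = 8480·235/(70.58·197000) = 0.1433 mm
δ = Σδ_i = 0.2928 mm.

0.293 mm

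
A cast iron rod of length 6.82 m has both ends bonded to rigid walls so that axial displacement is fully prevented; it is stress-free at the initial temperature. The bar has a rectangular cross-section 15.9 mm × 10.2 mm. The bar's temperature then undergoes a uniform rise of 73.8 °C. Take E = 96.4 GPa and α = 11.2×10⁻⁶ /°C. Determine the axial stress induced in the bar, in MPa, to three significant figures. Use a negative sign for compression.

-79.7 MPa

Free thermal expansion αLΔT = 11.2e-6 · 6820 · 73.8 = 5.637 mm.
The walls impose strain ε = −(5.637)/6820 = -8.2656e-04; σ = Eε = 96400 · -8.2656e-04 = -79.68 MPa.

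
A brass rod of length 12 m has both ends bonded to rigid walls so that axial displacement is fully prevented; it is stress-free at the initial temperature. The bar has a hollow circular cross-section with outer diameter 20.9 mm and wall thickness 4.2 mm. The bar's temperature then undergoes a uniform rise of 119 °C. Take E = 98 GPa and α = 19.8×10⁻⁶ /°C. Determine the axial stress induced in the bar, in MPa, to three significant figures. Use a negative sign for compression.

-231 MPa

Free thermal expansion αLΔT = 19.8e-6 · 12000 · 119 = 28.27 mm.
The walls impose strain ε = −(28.27)/12000 = -2.3562e-03; σ = Eε = 98000 · -2.3562e-03 = -230.9 MPa.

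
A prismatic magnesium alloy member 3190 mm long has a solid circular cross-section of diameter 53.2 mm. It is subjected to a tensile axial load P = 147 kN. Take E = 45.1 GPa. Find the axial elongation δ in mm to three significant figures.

A = 2223 mm².
δ_mech = NL/(AE) = 147000·3190/(2223·45100) = 4.678 mm.

4.68 mm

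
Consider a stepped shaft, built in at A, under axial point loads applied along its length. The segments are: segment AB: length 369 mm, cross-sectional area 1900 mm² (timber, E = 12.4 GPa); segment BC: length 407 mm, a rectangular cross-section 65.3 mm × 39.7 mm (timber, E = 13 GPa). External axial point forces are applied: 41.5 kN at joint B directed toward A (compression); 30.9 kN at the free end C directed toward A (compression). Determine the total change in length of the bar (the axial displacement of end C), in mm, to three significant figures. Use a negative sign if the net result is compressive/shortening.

-1.51 mm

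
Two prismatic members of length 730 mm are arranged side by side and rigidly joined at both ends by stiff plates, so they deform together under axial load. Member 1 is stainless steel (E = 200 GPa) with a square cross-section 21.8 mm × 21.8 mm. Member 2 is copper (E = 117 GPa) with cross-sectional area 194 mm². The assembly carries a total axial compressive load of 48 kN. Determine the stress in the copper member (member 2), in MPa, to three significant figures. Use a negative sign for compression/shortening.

A_1 = 475.2 mm².
Equal strain + equilibrium ⇒ each member carries load in proportion to AE: A₁E₁ = 95050000 N, A₂E₂ = 22700000 N, ΣAE = 117700000 N.
σ₂ = P·E₂/ΣAE = -48000·117000/117700000 = -47.7 MPa.

-47.7 MPa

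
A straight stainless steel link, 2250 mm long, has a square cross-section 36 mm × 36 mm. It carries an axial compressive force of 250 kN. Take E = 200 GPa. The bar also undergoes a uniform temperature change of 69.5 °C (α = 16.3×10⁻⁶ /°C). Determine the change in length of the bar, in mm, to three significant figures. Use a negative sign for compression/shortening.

0.379 mm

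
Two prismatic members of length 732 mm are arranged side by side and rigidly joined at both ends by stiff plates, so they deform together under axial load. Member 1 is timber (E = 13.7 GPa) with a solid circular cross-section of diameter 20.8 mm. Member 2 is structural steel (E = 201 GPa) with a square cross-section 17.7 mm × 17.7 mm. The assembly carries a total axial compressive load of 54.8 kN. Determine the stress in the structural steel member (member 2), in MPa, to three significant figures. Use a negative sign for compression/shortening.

-163 MPa

A_1 = 339.8 mm².
A_2 = 313.3 mm².
Equal strain + equilibrium ⇒ each member carries load in proportion to AE: A₁E₁ = 4655000 N, A₂E₂ = 62970000 N, ΣAE = 67630000 N.
σ₂ = P·E₂/ΣAE = -54800·201000/67630000 = -162.9 MPa.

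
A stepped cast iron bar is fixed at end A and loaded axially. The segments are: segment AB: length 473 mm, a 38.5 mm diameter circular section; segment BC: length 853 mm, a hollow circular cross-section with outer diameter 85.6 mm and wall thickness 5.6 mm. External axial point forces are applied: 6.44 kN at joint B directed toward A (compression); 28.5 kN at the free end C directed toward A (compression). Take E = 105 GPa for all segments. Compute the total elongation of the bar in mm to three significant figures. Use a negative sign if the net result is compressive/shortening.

-0.300 mm

Internal axial forces (sectioning from the free end, tension +): N_BC = -28.5 kN, N_AB = -34.94 kN.
A_AB = 1164 mm².
A_BC = 1407 mm².
δ_AB = -34940·473/(1164·105000) = -0.1352 mm
δ_BC = -28500·853/(1407·105000) = -0.1645 mm
δ = Σδ_i = -0.2997 mm.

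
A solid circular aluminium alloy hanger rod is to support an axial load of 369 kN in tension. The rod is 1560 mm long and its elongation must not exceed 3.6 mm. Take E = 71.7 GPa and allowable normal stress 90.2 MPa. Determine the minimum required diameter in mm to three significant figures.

Required area A ≥ P/σ_allow = 369000/90.2 = 4091 mm².
For a solid circular section, d ≥ √(4A/π) = 72.17 mm.
Elongation limit: A ≥ PL/(Eδ_allow) = 369000·1560/(71700·3.6) = 2230 mm² ⇒ d ≥ 53.29 mm.
The stress limit governs.

72.2 mm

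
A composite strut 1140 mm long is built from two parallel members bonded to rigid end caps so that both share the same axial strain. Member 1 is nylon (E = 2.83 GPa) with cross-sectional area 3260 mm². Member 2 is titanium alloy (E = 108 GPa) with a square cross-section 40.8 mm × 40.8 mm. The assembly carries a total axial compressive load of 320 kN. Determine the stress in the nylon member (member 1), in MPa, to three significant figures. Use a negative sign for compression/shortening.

A_2 = 1665 mm².
Equal strain + equilibrium ⇒ each member carries load in proportion to AE: A₁E₁ = 9226000 N, A₂E₂ = 179800000 N, ΣAE = 189000000 N.
σ₁ = P·E₁/ΣAE = -320000·2830/189000000 = -4.791 MPa.

-4.79 MPa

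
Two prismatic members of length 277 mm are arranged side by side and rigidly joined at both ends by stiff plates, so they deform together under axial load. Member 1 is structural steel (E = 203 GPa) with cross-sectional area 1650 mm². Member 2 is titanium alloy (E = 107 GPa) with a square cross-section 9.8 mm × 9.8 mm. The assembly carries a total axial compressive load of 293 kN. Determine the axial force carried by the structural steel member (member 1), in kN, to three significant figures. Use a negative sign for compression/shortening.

A_2 = 96.04 mm².
Equal strain + equilibrium ⇒ each member carries load in proportion to AE: A₁E₁ = 335000000 N, A₂E₂ = 10280000 N, ΣAE = 345200000 N.
F₁ = P·A₁E₁/ΣAE = -293000·335000000/345200000 = -284300 N.

-284 kN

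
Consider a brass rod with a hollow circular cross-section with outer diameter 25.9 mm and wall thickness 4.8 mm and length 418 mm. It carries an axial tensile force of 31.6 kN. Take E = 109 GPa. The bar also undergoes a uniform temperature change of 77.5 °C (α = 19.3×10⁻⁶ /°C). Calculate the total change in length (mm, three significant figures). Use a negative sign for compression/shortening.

A = 318.2 mm².
δ_mech = NL/(AE) = 31600·418/(318.2·109000) = 0.3809 mm.
δ_thermal = αLΔT = 19.3e-6·418·77.5 = 0.6252 mm.
δ = δ_mech + δ_thermal = 1.006 mm.

1.01 mm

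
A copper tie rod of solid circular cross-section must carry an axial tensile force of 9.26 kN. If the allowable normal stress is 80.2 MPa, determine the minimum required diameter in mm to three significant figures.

Required area A ≥ P/σ_allow = 9260/80.2 = 115.5 mm².
For a solid circular section, d ≥ √(4A/π) = 12.12 mm.

12.1 mm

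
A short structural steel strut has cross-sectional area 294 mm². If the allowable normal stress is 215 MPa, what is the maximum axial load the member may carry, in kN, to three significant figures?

63.2 kN

P_max = σ_allow · A = 215 · 294 = 63210 N = 63.21 kN.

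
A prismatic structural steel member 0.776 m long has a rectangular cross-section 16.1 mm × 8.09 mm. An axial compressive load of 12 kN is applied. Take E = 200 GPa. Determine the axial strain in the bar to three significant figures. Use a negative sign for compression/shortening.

-4.61e-04

A = 130.2 mm².
σ = N/A = -92.13 MPa; ε = σ/E = -92.13/200000 = -4.607e-04.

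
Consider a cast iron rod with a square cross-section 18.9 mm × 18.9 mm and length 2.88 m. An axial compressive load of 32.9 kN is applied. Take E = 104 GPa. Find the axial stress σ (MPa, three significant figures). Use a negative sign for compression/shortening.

A = 357.2 mm².
σ = N/A = -32900/357.2 = -92.1 MPa.

-92.1 MPa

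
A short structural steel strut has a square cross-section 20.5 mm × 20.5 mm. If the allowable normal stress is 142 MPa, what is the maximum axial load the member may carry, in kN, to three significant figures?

59.7 kN

A = 420.2 mm².
P_max = σ_allow · A = 142 · 420.2 = 59680 N = 59.68 kN.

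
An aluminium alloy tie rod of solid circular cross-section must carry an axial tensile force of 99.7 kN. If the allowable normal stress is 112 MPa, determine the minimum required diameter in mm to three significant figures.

33.7 mm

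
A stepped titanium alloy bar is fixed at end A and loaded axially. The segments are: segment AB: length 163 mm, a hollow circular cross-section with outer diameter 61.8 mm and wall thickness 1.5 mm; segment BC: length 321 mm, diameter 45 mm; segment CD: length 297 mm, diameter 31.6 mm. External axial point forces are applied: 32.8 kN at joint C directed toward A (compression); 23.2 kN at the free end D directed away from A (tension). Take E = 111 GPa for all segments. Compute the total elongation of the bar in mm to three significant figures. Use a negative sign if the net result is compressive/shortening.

Internal axial forces (sectioning from the free end, tension +): N_CD = 23.2 kN, N_BC = -9.6 kN, N_AB = -9.6 kN.
A_AB = 284.2 mm².
A_BC = 1590 mm².
A_CD = 784.3 mm².
δ_AB = -9600·163/(284.2·111000) = -0.04961 mm
δ_BC = -9600·321/(1590·111000) = -0.01746 mm
δ_CD = 23200·297/(784.3·111000) = 0.07915 mm
δ = Σδ_i = 0.01208 mm.

0.0121 mm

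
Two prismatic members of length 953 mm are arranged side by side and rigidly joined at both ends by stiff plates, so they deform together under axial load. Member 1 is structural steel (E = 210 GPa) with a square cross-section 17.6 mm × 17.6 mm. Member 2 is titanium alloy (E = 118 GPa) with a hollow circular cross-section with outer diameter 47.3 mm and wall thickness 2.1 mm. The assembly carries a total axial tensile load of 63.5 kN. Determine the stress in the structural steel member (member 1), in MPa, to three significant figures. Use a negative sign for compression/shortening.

A_1 = 309.8 mm².
A_2 = 298.2 mm².
Equal strain + equilibrium ⇒ each member carries load in proportion to AE: A₁E₁ = 65050000 N, A₂E₂ = 35190000 N, ΣAE = 100200000 N.
σ₁ = P·E₁/ΣAE = 63500·210000/100200000 = 133 MPa.

133 MPa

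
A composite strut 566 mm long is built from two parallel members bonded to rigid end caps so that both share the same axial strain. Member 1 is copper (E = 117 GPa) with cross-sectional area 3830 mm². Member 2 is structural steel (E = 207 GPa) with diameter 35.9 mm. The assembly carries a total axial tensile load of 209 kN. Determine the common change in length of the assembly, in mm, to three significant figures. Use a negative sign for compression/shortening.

0.180 mm

A_2 = 1012 mm².
Equal strain + equilibrium ⇒ each member carries load in proportion to AE: A₁E₁ = 448100000 N, A₂E₂ = 209500000 N, ΣAE = 657600000 N.
δ = PL/ΣAE = 209000·566/657600000 = 0.1799 mm.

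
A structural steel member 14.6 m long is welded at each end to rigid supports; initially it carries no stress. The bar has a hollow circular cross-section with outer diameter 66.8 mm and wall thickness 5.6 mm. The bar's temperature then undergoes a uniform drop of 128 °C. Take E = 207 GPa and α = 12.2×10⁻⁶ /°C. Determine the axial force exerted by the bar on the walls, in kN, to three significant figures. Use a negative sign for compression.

Free thermal expansion αLΔT = 12.2e-6 · 14600 · -128 = -22.8 mm.
The walls impose strain ε = −(-22.8)/14600 = 1.5616e-03; σ = Eε = 207000 · 1.5616e-03 = 323.3 MPa.
Wall reaction R = σ·A = 323.3·1077 = 348000 N = 348 kN.

348 kN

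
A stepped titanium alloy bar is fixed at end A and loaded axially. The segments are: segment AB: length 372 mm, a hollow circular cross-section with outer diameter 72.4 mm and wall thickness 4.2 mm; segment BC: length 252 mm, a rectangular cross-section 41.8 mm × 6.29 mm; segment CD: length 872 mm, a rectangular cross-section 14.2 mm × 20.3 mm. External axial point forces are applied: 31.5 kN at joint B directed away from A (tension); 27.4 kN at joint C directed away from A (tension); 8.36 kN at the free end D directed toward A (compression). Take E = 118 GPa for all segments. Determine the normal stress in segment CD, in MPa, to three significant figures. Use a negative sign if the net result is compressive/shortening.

-29.0 MPa

Internal axial forces (sectioning from the free end, tension +): N_CD = -8.36 kN, N_BC = 19.04 kN, N_AB = 50.54 kN.
A_CD = 288.3 mm².
σ_CD = N_CD/A_CD = -8360/288.3 = -29 MPa.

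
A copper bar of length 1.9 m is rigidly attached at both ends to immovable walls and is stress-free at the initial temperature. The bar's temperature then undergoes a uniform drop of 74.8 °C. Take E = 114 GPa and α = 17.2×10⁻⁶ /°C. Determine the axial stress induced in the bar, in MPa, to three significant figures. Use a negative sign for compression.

Free thermal expansion αLΔT = 17.2e-6 · 1900 · -74.8 = -2.444 mm.
The walls impose strain ε = −(-2.444)/1900 = 1.2866e-03; σ = Eε = 114000 · 1.2866e-03 = 146.7 MPa.

147 MPa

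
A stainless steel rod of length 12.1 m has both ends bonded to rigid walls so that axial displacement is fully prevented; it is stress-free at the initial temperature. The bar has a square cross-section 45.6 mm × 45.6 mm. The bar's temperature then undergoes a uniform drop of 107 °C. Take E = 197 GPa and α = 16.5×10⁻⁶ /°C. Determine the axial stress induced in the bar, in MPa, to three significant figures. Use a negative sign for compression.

348 MPa

Free thermal expansion αLΔT = 16.5e-6 · 12100 · -107 = -21.36 mm.
The walls impose strain ε = −(-21.36)/12100 = 1.7655e-03; σ = Eε = 197000 · 1.7655e-03 = 347.8 MPa.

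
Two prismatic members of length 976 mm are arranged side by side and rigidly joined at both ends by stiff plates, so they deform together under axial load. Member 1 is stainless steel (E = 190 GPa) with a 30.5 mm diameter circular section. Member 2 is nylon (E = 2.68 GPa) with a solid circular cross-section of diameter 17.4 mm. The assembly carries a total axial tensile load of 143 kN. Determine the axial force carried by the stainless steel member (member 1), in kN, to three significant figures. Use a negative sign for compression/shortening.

142 kN

A_1 = 730.6 mm².
A_2 = 237.8 mm².
Equal strain + equilibrium ⇒ each member carries load in proportion to AE: A₁E₁ = 138800000 N, A₂E₂ = 637300 N, ΣAE = 139500000 N.
F₁ = P·A₁E₁/ΣAE = 143000·138800000/139500000 = 142300 N.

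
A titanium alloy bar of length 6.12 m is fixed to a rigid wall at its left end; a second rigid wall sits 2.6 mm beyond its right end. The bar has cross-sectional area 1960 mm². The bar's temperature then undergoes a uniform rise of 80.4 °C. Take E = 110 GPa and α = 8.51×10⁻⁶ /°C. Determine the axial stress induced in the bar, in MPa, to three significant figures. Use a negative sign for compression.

Free thermal expansion αLΔT = 8.51e-6 · 6120 · 80.4 = 4.187 mm.
The walls engage after the gap closes; constrained expansion = 4.187 − 2.6 = 1.587 mm.
The walls impose strain ε = −(1.587)/6120 = -2.5937e-04; σ = Eε = 110000 · -2.5937e-04 = -28.53 MPa.

-28.5 MPa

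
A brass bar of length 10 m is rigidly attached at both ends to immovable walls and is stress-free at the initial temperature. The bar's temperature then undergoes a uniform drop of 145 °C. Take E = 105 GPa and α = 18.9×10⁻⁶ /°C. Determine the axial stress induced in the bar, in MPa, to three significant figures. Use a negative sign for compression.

Free thermal expansion αLΔT = 18.9e-6 · 10000 · -145 = -27.4 mm.
The walls impose strain ε = −(-27.4)/10000 = 2.7405e-03; σ = Eε = 105000 · 2.7405e-03 = 287.8 MPa.

288 MPa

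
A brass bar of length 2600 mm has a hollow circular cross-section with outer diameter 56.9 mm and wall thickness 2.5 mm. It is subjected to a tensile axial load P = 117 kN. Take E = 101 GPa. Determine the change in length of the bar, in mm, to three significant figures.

7.05 mm

A = 427.3 mm².
δ_mech = NL/(AE) = 117000·2600/(427.3·101000) = 7.049 mm.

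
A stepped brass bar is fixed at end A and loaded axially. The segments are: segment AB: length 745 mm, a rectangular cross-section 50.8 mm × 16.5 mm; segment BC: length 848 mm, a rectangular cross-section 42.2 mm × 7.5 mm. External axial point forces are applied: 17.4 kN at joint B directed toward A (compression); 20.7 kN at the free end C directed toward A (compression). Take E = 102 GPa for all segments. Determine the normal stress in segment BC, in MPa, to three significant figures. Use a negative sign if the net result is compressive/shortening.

Internal axial forces (sectioning from the free end, tension +): N_BC = -20.7 kN, N_AB = -38.1 kN.
A_BC = 316.5 mm².
σ_BC = N_BC/A_BC = -20700/316.5 = -65.4 MPa.

-65.4 MPa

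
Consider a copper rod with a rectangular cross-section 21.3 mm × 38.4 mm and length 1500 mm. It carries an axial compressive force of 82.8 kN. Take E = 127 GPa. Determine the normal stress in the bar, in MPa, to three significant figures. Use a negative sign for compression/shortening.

-101 MPa

A = 817.9 mm².
σ = N/A = -82800/817.9 = -101.2 MPa.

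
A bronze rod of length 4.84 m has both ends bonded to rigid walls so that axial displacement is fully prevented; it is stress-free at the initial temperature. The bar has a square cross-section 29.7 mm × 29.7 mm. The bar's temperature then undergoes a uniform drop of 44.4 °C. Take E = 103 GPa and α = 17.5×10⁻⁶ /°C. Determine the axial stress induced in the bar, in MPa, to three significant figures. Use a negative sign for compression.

80.0 MPa

Free thermal expansion αLΔT = 17.5e-6 · 4840 · -44.4 = -3.761 mm.
The walls impose strain ε = −(-3.761)/4840 = 7.7700e-04; σ = Eε = 103000 · 7.7700e-04 = 80.03 MPa.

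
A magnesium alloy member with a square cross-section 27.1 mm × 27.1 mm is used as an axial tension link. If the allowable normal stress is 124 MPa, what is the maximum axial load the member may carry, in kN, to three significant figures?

91.1 kN

A = 734.4 mm².
P_max = σ_allow · A = 124 · 734.4 = 91070 N = 91.07 kN.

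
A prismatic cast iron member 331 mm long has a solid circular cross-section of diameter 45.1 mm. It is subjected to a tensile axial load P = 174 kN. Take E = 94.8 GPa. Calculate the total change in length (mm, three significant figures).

A = 1598 mm².
δ_mech = NL/(AE) = 174000·331/(1598·94800) = 0.3803 mm.

0.380 mm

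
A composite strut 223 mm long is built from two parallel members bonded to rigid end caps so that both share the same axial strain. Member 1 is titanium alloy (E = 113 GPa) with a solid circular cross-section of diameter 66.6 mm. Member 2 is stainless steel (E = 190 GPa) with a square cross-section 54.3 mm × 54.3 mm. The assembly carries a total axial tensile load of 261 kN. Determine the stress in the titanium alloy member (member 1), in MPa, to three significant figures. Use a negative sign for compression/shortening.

30.9 MPa

A_1 = 3484 mm².
A_2 = 2948 mm².
Equal strain + equilibrium ⇒ each member carries load in proportion to AE: A₁E₁ = 393700000 N, A₂E₂ = 560200000 N, ΣAE = 953900000 N.
σ₁ = P·E₁/ΣAE = 261000·113000/953900000 = 30.92 MPa.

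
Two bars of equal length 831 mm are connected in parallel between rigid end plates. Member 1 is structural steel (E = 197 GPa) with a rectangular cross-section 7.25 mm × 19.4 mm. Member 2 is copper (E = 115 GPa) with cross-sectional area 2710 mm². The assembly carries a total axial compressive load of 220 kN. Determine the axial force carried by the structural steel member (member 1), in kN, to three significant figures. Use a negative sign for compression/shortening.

-18.0 kN

A_1 = 140.6 mm².
Equal strain + equilibrium ⇒ each member carries load in proportion to AE: A₁E₁ = 27710000 N, A₂E₂ = 311600000 N, ΣAE = 339400000 N.
F₁ = P·A₁E₁/ΣAE = -220000·27710000/339400000 = -17960 N.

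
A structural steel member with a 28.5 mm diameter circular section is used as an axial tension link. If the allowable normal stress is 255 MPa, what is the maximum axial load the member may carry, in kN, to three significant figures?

A = 637.9 mm².
P_max = σ_allow · A = 255 · 637.9 = 162700 N = 162.7 kN.

163 kN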